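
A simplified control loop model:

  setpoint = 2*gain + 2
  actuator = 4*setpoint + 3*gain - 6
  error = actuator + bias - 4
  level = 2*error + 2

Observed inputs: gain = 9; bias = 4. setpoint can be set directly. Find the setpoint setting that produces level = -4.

setpoint = -6

Intervening on setpoint fixes its value directly, overriding its dependence on gain.
Substituting into the actuator equation gives actuator = 4*setpoint + 21.
So error = 4*setpoint + 21.
This gives level = 8*setpoint + 44.
Solve 8*setpoint + 44 = -4: setpoint = (-4 - 44) / 8 = -6.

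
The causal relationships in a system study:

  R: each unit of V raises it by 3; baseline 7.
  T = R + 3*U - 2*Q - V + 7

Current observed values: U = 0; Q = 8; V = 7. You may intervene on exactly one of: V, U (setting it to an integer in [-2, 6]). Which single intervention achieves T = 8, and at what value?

Intervening on V: with other inputs at their observed values, T = 2*V - 2. Solving for 8 gives V = 5, within [-2, 6].
Intervening on U: T = 3*U + 12. Reaching 8 requires U = -4/3, not an integer.

set V = 5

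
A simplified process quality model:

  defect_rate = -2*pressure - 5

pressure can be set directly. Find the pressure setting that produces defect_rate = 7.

pressure = -6

Solve -2*pressure - 5 = 7: pressure = (7 + 5) / -2 = -6.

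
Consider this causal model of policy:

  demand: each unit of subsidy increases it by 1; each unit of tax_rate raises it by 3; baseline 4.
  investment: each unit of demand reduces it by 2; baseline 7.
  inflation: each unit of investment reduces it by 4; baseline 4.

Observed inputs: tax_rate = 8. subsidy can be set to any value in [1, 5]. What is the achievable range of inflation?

208 to 240

Substituting into the demand equation gives demand = subsidy + 28.
So investment = -2*subsidy - 49.
inflation becomes 8*subsidy + 200.
Linear in subsidy, so extremes are at the endpoints: subsidy = 1 gives inflation = 208; subsidy = 5 gives inflation = 240.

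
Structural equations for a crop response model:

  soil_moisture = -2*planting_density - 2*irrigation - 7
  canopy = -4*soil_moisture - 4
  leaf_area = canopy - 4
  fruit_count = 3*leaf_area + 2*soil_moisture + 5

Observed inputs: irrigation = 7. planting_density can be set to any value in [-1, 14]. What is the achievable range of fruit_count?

Substituting into the soil_moisture equation gives soil_moisture = -2*planting_density - 21.
Substituting into the canopy equation gives canopy = 8*planting_density + 80.
This gives leaf_area = 8*planting_density + 76.
Substituting into the fruit_count equation gives fruit_count = 20*planting_density + 191.
Linear in planting_density, so extremes are at the endpoints: planting_density = -1 gives fruit_count = 171; planting_density = 14 gives fruit_count = 471.

171 to 471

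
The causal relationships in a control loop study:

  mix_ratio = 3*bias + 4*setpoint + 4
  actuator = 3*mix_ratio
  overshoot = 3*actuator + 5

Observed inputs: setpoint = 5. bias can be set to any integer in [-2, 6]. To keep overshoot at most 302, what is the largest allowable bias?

bias = 3

Substituting into the mix_ratio equation gives mix_ratio = 3*bias + 24.
actuator becomes 9*bias + 72.
Substituting into the overshoot equation gives overshoot = 27*bias + 221.
Require 27*bias + 221 ≤ 302, so bias ≤ 3.
The largest integer in [-2, 6] satisfying this is 3.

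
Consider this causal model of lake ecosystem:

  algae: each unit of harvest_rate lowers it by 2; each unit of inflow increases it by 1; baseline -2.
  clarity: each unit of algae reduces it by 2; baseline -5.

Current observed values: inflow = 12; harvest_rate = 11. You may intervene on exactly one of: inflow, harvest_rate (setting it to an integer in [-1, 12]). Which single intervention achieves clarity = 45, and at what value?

Intervening on inflow: with other inputs at their observed values, clarity = -2*inflow + 43. Solving for 45 gives inflow = -1, within [-1, 12].
Intervening on harvest_rate: clarity = 4*harvest_rate - 25. Reaching 45 requires harvest_rate = 35/2, not an integer.

set inflow = -1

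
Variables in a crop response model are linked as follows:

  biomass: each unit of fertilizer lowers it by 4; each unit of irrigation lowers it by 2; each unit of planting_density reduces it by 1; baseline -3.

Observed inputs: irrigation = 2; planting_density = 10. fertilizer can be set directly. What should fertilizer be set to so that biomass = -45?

fertilizer = 7

Substituting into the biomass equation gives biomass = -4*fertilizer - 17.
Solve -4*fertilizer - 17 = -45: fertilizer = (-45 + 17) / -4 = 7.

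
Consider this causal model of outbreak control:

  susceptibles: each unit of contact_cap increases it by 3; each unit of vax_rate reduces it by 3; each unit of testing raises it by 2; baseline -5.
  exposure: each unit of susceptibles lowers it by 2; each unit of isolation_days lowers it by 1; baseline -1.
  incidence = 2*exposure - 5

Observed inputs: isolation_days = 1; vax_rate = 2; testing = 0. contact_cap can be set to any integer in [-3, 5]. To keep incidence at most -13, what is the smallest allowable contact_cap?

contact_cap = 4

Substituting into the susceptibles equation gives susceptibles = 3*contact_cap - 11.
exposure becomes -6*contact_cap + 20.
This gives incidence = -12*contact_cap + 35.
Require -12*contact_cap + 35 ≤ -13, so contact_cap ≥ 4.
The smallest integer in [-3, 5] satisfying this is 4.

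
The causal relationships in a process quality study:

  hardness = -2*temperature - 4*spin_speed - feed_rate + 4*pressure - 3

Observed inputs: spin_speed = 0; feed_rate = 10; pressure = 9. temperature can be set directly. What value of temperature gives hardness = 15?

temperature = 4

Substituting into the hardness equation gives hardness = -2*temperature + 23.
Solve -2*temperature + 23 = 15: temperature = (15 - 23) / -2 = 4.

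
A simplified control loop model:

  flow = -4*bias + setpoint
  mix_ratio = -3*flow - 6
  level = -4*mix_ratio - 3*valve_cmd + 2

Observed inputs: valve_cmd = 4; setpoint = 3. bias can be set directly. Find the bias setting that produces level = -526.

Substituting into the flow equation gives flow = -4*bias + 3.
Substituting into the mix_ratio equation gives mix_ratio = 12*bias - 15.
Substituting into the level equation gives level = -48*bias + 50.
Solve -48*bias + 50 = -526: bias = (-526 - 50) / -48 = 12.

bias = 12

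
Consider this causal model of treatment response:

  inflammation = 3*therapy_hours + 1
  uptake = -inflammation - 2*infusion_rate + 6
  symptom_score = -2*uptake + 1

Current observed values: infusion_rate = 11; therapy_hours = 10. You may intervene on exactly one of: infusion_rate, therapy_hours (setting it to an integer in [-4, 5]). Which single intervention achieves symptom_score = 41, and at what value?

set therapy_hours = 1

Intervening on infusion_rate: symptom_score = 4*infusion_rate + 51. Reaching 41 requires infusion_rate = -5/2, not an integer.
Intervening on therapy_hours: with other inputs at their observed values, symptom_score = 6*therapy_hours + 35. Solving for 41 gives therapy_hours = 1, within [-4, 5].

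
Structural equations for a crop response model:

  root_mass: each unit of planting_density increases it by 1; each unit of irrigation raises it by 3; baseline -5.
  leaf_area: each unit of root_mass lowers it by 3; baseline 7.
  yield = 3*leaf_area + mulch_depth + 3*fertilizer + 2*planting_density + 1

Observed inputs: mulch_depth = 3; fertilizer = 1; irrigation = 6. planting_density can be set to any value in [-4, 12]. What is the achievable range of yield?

-173 to -61

Substituting into the root_mass equation gives root_mass = planting_density + 13.
leaf_area becomes -3*planting_density - 32.
Substituting into the yield equation gives yield = -7*planting_density - 89.
Linear in planting_density, so extremes are at the endpoints: planting_density = -4 gives yield = -61; planting_density = 12 gives yield = -173.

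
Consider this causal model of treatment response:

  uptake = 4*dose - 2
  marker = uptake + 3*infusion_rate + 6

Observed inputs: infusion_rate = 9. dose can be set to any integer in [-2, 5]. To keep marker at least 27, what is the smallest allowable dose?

dose = -1

Substituting into the marker equation gives marker = 4*dose + 31.
Require 4*dose + 31 ≥ 27, so dose ≥ -1.
The smallest integer in [-2, 5] satisfying this is -1.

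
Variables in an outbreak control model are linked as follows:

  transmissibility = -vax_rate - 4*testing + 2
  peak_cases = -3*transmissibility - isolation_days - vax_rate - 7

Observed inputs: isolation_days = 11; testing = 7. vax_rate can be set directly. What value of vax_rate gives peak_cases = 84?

vax_rate = 12

Substituting into the transmissibility equation gives transmissibility = -vax_rate - 26.
Substituting into the peak_cases equation gives peak_cases = 2*vax_rate + 60.
Solve 2*vax_rate + 60 = 84: vax_rate = (84 - 60) / 2 = 12.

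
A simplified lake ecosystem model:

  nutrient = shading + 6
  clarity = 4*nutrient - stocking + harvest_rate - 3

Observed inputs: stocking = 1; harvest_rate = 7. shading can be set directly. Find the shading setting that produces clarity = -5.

Substituting into the clarity equation gives clarity = 4*shading + 27.
Solve 4*shading + 27 = -5: shading = (-5 - 27) / 4 = -8.

shading = -8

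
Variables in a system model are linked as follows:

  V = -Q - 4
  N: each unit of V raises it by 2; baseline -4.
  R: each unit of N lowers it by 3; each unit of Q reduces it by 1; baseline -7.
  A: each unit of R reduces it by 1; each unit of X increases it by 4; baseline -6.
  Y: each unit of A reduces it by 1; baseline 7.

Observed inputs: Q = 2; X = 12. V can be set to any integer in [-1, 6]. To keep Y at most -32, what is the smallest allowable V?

Intervening on V fixes its value directly, overriding its dependence on Q.
Substituting into the R equation gives R = -6*V + 3.
Substituting into the A equation gives A = 6*V + 39.
So Y = -6*V - 32.
Require -6*V - 32 ≤ -32, so V ≥ 0.
The smallest integer in [-1, 6] satisfying this is 0.

V = 0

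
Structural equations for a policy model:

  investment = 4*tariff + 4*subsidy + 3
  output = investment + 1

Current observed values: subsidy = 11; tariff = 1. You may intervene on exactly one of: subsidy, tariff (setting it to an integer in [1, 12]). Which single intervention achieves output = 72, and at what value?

Intervening on subsidy: output = 4*subsidy + 8. Reaching 72 requires subsidy = 16, outside [1, 12].
Intervening on tariff: with other inputs at their observed values, output = 4*tariff + 48. Solving for 72 gives tariff = 6, within [1, 12].

set tariff = 6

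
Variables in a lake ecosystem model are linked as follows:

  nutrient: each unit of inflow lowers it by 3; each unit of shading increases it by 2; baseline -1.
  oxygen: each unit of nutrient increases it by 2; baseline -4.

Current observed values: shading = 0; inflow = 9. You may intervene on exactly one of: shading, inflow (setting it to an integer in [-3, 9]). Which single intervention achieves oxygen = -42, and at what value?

Intervening on shading: oxygen = 4*shading - 60. Reaching -42 requires shading = 9/2, not an integer.
Intervening on inflow: with other inputs at their observed values, oxygen = -6*inflow - 6. Solving for -42 gives inflow = 6, within [-3, 9].

set inflow = 6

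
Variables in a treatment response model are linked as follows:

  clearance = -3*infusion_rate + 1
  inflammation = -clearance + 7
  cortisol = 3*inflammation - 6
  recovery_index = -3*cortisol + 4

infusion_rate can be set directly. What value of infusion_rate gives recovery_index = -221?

infusion_rate = 7

Substituting into the inflammation equation gives inflammation = 3*infusion_rate + 6.
Substituting into the cortisol equation gives cortisol = 9*infusion_rate + 12.
Substituting into the recovery_index equation gives recovery_index = -27*infusion_rate - 32.
Solve -27*infusion_rate - 32 = -221: infusion_rate = (-221 + 32) / -27 = 7.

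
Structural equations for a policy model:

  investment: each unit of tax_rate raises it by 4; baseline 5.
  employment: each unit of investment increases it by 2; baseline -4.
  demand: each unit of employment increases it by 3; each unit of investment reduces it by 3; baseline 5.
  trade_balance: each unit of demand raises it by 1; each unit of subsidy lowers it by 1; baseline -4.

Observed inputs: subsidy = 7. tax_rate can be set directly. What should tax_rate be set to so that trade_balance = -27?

Substituting into the employment equation gives employment = 8*tax_rate + 6.
This gives demand = 12*tax_rate + 8.
Substituting into the trade_balance equation gives trade_balance = 12*tax_rate - 3.
Solve 12*tax_rate - 3 = -27: tax_rate = (-27 + 3) / 12 = -2.

tax_rate = -2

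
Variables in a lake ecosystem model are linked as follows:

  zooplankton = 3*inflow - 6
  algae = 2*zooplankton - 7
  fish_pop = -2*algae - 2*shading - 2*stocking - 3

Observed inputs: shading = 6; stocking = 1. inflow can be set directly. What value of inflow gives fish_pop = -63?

Substituting into the algae equation gives algae = 6*inflow - 19.
Substituting into the fish_pop equation gives fish_pop = -12*inflow + 21.
Solve -12*inflow + 21 = -63: inflow = (-63 - 21) / -12 = 7.

inflow = 7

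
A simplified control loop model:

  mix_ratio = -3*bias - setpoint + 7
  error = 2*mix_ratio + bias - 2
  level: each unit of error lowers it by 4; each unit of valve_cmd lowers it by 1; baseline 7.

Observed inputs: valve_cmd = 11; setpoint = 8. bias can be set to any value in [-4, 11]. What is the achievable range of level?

Substituting into the mix_ratio equation gives mix_ratio = -3*bias - 1.
Substituting into the error equation gives error = -5*bias - 4.
level becomes 20*bias + 12.
Linear in bias, so extremes are at the endpoints: bias = -4 gives level = -68; bias = 11 gives level = 232.

-68 to 232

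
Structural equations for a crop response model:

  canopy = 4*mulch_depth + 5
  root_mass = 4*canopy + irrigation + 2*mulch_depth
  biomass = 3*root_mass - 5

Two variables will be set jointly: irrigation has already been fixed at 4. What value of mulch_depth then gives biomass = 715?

With irrigation held at 4:
Substituting into the root_mass equation gives root_mass = 18*mulch_depth + 24.
So biomass = 54*mulch_depth + 67.
Solve 54*mulch_depth + 67 = 715: mulch_depth = (715 - 67) / 54 = 12.

mulch_depth = 12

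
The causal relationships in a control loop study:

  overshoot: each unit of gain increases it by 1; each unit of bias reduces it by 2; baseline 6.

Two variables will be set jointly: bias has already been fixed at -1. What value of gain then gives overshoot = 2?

gain = -6

With bias held at -1:
Substituting into the overshoot equation gives overshoot = gain + 8.
Solve gain + 8 = 2: gain = (2 - 8) / 1 = -6.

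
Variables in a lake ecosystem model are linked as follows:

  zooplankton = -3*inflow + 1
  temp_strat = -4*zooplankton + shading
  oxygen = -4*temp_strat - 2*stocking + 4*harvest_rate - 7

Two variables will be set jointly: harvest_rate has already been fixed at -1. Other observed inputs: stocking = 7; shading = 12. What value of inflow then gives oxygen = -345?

inflow = 6

With harvest_rate held at -1:
Substituting into the temp_strat equation gives temp_strat = 12*inflow + 8.
This gives oxygen = -48*inflow - 57.
Solve -48*inflow - 57 = -345: inflow = (-345 + 57) / -48 = 6.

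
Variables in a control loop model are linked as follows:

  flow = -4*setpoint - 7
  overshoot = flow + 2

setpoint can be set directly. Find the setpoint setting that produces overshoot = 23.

setpoint = -7

Substituting into the overshoot equation gives overshoot = -4*setpoint - 5.
Solve -4*setpoint - 5 = 23: setpoint = (23 + 5) / -4 = -7.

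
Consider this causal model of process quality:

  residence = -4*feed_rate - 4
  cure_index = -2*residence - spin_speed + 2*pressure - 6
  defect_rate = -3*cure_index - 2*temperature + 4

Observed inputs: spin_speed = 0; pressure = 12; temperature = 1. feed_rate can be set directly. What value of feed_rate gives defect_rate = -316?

Substituting into the cure_index equation gives cure_index = 8*feed_rate + 26.
Substituting into the defect_rate equation gives defect_rate = -24*feed_rate - 76.
Solve -24*feed_rate - 76 = -316: feed_rate = (-316 + 76) / -24 = 10.

feed_rate = 10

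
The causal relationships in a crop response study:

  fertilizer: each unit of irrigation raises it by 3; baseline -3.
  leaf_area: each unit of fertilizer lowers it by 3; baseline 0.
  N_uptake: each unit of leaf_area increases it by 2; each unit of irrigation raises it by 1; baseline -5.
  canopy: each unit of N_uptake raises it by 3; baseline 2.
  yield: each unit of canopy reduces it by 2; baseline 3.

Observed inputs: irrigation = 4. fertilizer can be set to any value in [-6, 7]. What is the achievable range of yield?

-211 to 257

Intervening on fertilizer fixes its value directly, overriding its dependence on irrigation.
Substituting into the N_uptake equation gives N_uptake = -6*fertilizer - 1.
Substituting into the canopy equation gives canopy = -18*fertilizer - 1.
Substituting into the yield equation gives yield = 36*fertilizer + 5.
Linear in fertilizer, so extremes are at the endpoints: fertilizer = -6 gives yield = -211; fertilizer = 7 gives yield = 257.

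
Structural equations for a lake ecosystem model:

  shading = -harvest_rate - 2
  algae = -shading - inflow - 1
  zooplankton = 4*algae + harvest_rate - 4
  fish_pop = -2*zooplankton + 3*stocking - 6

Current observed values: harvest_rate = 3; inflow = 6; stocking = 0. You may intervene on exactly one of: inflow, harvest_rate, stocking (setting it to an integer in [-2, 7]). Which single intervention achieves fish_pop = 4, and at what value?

set inflow = 5

Intervening on inflow: with other inputs at their observed values, fish_pop = 8*inflow - 36. Solving for 4 gives inflow = 5, within [-2, 7].
Intervening on harvest_rate: fish_pop = -10*harvest_rate + 42. Reaching 4 requires harvest_rate = 19/5, not an integer.
Intervening on stocking: fish_pop = 3*stocking + 12. Reaching 4 requires stocking = -8/3, not an integer.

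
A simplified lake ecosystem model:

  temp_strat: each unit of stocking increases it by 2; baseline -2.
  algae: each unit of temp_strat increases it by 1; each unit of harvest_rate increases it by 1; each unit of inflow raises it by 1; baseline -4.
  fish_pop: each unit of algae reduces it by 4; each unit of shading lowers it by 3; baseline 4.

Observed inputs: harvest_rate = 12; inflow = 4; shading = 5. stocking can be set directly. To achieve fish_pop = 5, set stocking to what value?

Substituting into the algae equation gives algae = 2*stocking + 10.
So fish_pop = -8*stocking - 51.
Solve -8*stocking - 51 = 5: stocking = (5 + 51) / -8 = -7.

stocking = -7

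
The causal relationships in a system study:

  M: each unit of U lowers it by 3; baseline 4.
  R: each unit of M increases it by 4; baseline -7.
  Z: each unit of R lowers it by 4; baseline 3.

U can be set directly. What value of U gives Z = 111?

Substituting into the R equation gives R = -12*U + 9.
Substituting into the Z equation gives Z = 48*U - 33.
Solve 48*U - 33 = 111: U = (111 + 33) / 48 = 3.

U = 3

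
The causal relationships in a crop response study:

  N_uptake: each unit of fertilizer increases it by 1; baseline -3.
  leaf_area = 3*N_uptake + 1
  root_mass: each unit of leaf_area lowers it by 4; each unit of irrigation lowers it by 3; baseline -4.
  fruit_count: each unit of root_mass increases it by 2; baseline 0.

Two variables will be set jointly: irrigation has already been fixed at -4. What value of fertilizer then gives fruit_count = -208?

fertilizer = 12

With irrigation held at -4:
Substituting into the leaf_area equation gives leaf_area = 3*fertilizer - 8.
Substituting into the root_mass equation gives root_mass = -12*fertilizer + 40.
Substituting into the fruit_count equation gives fruit_count = -24*fertilizer + 80.
Solve -24*fertilizer + 80 = -208: fertilizer = (-208 - 80) / -24 = 12.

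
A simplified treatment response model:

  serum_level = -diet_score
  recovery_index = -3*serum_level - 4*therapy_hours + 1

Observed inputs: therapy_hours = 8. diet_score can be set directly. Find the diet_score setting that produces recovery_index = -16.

diet_score = 5

Substituting into the recovery_index equation gives recovery_index = 3*diet_score - 31.
Solve 3*diet_score - 31 = -16: diet_score = (-16 + 31) / 3 = 5.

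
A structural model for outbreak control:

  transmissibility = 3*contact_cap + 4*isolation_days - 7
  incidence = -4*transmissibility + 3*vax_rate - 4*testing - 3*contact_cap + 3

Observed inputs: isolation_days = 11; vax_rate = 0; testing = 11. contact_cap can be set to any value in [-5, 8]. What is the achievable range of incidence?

-309 to -114

Substituting into the transmissibility equation gives transmissibility = 3*contact_cap + 37.
incidence becomes -15*contact_cap - 189.
Linear in contact_cap, so extremes are at the endpoints: contact_cap = -5 gives incidence = -114; contact_cap = 8 gives incidence = -309.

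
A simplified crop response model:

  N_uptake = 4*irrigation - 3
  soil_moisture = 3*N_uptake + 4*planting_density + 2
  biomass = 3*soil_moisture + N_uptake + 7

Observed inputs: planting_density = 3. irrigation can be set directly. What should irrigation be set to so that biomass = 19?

irrigation = 0

Substituting into the soil_moisture equation gives soil_moisture = 12*irrigation + 5.
Substituting into the biomass equation gives biomass = 40*irrigation + 19.
Solve 40*irrigation + 19 = 19: irrigation = (19 - 19) / 40 = 0.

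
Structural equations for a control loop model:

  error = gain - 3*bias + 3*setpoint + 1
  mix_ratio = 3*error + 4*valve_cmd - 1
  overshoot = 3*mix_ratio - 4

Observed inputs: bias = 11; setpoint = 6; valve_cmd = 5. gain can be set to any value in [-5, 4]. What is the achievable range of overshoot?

Substituting into the error equation gives error = gain - 14.
So mix_ratio = 3*gain - 23.
Substituting into the overshoot equation gives overshoot = 9*gain - 73.
Linear in gain, so extremes are at the endpoints: gain = -5 gives overshoot = -118; gain = 4 gives overshoot = -37.

-118 to -37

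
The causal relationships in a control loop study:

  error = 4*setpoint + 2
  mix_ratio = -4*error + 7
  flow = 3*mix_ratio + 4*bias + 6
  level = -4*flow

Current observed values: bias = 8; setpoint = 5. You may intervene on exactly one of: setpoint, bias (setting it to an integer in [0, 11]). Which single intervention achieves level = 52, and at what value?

set setpoint = 1

Intervening on setpoint: with other inputs at their observed values, level = 192*setpoint - 140. Solving for 52 gives setpoint = 1, within [0, 11].
Intervening on bias: level = -16*bias + 948. Reaching 52 requires bias = 56, outside [0, 11].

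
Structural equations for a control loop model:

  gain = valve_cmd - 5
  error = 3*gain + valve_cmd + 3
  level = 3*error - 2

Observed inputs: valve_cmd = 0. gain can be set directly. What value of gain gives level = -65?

Intervening on gain fixes its value directly, overriding its dependence on valve_cmd.
Substituting into the error equation gives error = 3*gain + 3.
Substituting into the level equation gives level = 9*gain + 7.
Solve 9*gain + 7 = -65: gain = (-65 - 7) / 9 = -8.

gain = -8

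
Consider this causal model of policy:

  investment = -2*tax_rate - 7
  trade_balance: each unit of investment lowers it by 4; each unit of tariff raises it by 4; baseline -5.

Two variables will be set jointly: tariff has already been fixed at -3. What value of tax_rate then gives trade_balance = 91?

tax_rate = 10

With tariff held at -3:
Substituting into the trade_balance equation gives trade_balance = 8*tax_rate + 11.
Solve 8*tax_rate + 11 = 91: tax_rate = (91 - 11) / 8 = 10.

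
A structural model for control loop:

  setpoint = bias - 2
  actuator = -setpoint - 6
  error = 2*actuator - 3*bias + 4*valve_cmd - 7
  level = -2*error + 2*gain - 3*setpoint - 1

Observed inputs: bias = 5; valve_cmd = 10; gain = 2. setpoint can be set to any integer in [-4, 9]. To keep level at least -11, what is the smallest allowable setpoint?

Intervening on setpoint fixes its value directly, overriding its dependence on bias.
Substituting into the error equation gives error = -2*setpoint + 6.
Substituting into the level equation gives level = setpoint - 9.
Require setpoint - 9 ≥ -11, so setpoint ≥ -2.
The smallest integer in [-4, 9] satisfying this is -2.

setpoint = -2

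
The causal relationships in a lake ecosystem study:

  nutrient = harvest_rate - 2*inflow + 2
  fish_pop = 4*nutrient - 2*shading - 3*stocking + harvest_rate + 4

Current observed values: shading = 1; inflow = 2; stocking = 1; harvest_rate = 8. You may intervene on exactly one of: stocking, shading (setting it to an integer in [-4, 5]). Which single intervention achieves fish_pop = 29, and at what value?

set shading = 2

Intervening on stocking: fish_pop = -3*stocking + 34. Reaching 29 requires stocking = 5/3, not an integer.
Intervening on shading: with other inputs at their observed values, fish_pop = -2*shading + 33. Solving for 29 gives shading = 2, within [-4, 5].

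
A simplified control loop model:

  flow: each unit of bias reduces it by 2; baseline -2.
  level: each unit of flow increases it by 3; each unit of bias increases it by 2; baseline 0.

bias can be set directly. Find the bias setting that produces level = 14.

Substituting into the level equation gives level = -4*bias - 6.
Solve -4*bias - 6 = 14: bias = (14 + 6) / -4 = -5.

bias = -5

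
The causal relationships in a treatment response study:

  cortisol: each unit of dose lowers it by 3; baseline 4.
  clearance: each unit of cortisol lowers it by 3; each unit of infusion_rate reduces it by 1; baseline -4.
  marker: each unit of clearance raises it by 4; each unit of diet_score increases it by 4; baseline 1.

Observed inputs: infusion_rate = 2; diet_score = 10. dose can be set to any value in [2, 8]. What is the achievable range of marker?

Substituting into the clearance equation gives clearance = 9*dose - 18.
This gives marker = 36*dose - 31.
Linear in dose, so extremes are at the endpoints: dose = 2 gives marker = 41; dose = 8 gives marker = 257.

41 to 257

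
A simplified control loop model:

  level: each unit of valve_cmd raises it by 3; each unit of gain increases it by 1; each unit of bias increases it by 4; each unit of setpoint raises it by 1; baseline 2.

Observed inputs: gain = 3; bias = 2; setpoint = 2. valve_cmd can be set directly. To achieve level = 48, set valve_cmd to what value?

Substituting into the level equation gives level = 3*valve_cmd + 15.
Solve 3*valve_cmd + 15 = 48: valve_cmd = (48 - 15) / 3 = 11.

valve_cmd = 11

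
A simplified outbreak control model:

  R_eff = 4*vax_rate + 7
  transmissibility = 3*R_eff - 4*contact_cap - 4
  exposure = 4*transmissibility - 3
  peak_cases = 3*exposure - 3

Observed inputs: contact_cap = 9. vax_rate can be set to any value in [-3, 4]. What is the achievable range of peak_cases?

Substituting into the transmissibility equation gives transmissibility = 12*vax_rate - 19.
Substituting into the exposure equation gives exposure = 48*vax_rate - 79.
Substituting into the peak_cases equation gives peak_cases = 144*vax_rate - 240.
Linear in vax_rate, so extremes are at the endpoints: vax_rate = -3 gives peak_cases = -672; vax_rate = 4 gives peak_cases = 336.

-672 to 336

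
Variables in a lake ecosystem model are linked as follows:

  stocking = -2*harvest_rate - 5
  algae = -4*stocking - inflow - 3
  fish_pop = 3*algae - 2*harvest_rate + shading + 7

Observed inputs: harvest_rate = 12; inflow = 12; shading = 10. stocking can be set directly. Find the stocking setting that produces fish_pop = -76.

stocking = 2

Intervening on stocking fixes its value directly, overriding its dependence on harvest_rate.
Substituting into the algae equation gives algae = -4*stocking - 15.
Substituting into the fish_pop equation gives fish_pop = -12*stocking - 52.
Solve -12*stocking - 52 = -76: stocking = (-76 + 52) / -12 = 2.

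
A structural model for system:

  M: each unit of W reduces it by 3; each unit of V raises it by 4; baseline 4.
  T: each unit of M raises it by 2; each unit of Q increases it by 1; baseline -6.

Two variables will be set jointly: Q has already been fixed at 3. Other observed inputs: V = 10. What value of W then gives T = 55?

With Q held at 3:
Substituting into the M equation gives M = -3*W + 44.
Substituting into the T equation gives T = -6*W + 85.
Solve -6*W + 85 = 55: W = (55 - 85) / -6 = 5.

W = 5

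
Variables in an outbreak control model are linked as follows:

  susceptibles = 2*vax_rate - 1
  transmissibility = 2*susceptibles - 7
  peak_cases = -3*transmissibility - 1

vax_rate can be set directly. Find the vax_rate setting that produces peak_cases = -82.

vax_rate = 9

Substituting into the transmissibility equation gives transmissibility = 4*vax_rate - 9.
Substituting into the peak_cases equation gives peak_cases = -12*vax_rate + 26.
Solve -12*vax_rate + 26 = -82: vax_rate = (-82 - 26) / -12 = 9.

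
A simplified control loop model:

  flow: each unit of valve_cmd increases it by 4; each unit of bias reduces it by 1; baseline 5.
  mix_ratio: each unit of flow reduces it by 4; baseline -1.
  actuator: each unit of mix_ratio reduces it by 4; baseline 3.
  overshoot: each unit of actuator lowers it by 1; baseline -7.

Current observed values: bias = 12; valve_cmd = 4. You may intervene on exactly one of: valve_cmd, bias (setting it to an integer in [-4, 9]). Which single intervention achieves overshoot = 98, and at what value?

set valve_cmd = 0

Intervening on valve_cmd: with other inputs at their observed values, overshoot = -64*valve_cmd + 98. Solving for 98 gives valve_cmd = 0, within [-4, 9].
Intervening on bias: overshoot = 16*bias - 350. Reaching 98 requires bias = 28, outside [-4, 9].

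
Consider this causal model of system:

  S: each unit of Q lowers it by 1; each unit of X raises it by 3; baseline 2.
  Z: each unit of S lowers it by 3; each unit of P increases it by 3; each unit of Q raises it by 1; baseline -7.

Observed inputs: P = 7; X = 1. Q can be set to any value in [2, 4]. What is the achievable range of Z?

7 to 15

Substituting into the S equation gives S = -Q + 5.
Z becomes 4*Q - 1.
Linear in Q, so extremes are at the endpoints: Q = 2 gives Z = 7; Q = 4 gives Z = 15.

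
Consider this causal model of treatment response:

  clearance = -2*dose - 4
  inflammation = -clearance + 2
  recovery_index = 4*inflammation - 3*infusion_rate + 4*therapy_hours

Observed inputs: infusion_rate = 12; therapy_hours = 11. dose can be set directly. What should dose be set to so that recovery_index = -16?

Substituting into the inflammation equation gives inflammation = 2*dose + 6.
So recovery_index = 8*dose + 32.
Solve 8*dose + 32 = -16: dose = (-16 - 32) / 8 = -6.

dose = -6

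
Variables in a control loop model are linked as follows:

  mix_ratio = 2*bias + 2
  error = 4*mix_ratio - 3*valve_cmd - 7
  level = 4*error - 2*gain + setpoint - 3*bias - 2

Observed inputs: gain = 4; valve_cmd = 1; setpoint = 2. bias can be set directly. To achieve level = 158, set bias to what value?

Substituting into the error equation gives error = 8*bias - 2.
Substituting into the level equation gives level = 29*bias - 16.
Solve 29*bias - 16 = 158: bias = (158 + 16) / 29 = 6.

bias = 6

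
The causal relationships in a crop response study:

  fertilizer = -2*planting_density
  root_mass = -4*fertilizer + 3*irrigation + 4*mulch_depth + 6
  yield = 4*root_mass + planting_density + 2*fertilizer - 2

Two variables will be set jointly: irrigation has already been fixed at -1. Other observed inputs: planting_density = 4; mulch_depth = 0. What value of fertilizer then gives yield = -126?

With irrigation held at -1:
Intervening on fertilizer fixes its value directly, overriding its dependence on planting_density.
Substituting into the root_mass equation gives root_mass = -4*fertilizer + 3.
This gives yield = -14*fertilizer + 14.
Solve -14*fertilizer + 14 = -126: fertilizer = (-126 - 14) / -14 = 10.

fertilizer = 10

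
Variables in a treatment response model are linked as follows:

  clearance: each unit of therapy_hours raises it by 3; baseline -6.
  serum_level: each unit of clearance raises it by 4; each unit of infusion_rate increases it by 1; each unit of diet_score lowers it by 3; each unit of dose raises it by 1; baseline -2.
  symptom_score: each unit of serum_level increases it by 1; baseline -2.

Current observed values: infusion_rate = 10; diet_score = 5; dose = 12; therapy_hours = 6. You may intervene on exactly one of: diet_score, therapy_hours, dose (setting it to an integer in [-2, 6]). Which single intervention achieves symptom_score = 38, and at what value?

Intervening on diet_score: symptom_score = -3*diet_score + 66. Reaching 38 requires diet_score = 28/3, not an integer.
Intervening on therapy_hours: symptom_score = 12*therapy_hours - 21. Reaching 38 requires therapy_hours = 59/12, not an integer.
Intervening on dose: with other inputs at their observed values, symptom_score = dose + 39. Solving for 38 gives dose = -1, within [-2, 6].

set dose = -1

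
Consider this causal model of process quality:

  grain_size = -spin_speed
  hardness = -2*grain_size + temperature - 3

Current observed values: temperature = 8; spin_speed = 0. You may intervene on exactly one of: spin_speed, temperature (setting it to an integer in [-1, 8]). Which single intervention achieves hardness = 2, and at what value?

set temperature = 5

Intervening on spin_speed: hardness = 2*spin_speed + 5. Reaching 2 requires spin_speed = -3/2, not an integer.
Intervening on temperature: with other inputs at their observed values, hardness = temperature - 3. Solving for 2 gives temperature = 5, within [-1, 8].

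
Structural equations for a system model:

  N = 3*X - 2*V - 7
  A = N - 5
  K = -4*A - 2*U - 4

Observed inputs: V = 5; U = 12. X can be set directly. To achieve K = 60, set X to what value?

Substituting into the N equation gives N = 3*X - 17.
Substituting into the A equation gives A = 3*X - 22.
Substituting into the K equation gives K = -12*X + 60.
Solve -12*X + 60 = 60: X = (60 - 60) / -12 = 0.

X = 0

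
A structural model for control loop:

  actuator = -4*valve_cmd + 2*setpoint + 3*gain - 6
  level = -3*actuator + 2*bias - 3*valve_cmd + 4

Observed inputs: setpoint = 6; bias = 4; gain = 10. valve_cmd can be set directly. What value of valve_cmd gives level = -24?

Substituting into the actuator equation gives actuator = -4*valve_cmd + 36.
level becomes 9*valve_cmd - 96.
Solve 9*valve_cmd - 96 = -24: valve_cmd = (-24 + 96) / 9 = 8.

valve_cmd = 8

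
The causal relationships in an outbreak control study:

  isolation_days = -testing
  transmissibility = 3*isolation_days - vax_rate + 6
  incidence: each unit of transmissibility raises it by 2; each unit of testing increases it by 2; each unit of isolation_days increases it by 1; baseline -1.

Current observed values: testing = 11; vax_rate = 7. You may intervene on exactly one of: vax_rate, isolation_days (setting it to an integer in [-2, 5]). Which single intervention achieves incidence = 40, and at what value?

Intervening on vax_rate: incidence = -2*vax_rate - 44. Reaching 40 requires vax_rate = -42, outside [-2, 5].
Intervening on isolation_days: with other inputs at their observed values, incidence = 7*isolation_days + 19. Solving for 40 gives isolation_days = 3, within [-2, 5].

set isolation_days = 3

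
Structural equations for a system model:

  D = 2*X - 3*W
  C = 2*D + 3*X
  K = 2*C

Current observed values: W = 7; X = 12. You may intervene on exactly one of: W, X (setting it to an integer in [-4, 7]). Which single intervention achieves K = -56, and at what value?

set X = 2

Intervening on W: K = -12*W + 168. Reaching -56 requires W = 56/3, not an integer.
Intervening on X: with other inputs at their observed values, K = 14*X - 84. Solving for -56 gives X = 2, within [-4, 7].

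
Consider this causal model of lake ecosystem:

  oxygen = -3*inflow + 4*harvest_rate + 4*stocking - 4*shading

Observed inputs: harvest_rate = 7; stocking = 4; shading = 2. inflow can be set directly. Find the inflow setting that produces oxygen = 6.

inflow = 10

Substituting into the oxygen equation gives oxygen = -3*inflow + 36.
Solve -3*inflow + 36 = 6: inflow = (6 - 36) / -3 = 10.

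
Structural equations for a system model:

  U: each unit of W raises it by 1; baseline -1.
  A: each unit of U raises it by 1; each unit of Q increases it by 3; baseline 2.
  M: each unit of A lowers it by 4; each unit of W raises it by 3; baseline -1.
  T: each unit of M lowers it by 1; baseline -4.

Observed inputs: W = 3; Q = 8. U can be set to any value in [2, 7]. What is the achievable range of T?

Intervening on U fixes its value directly, overriding its dependence on W.
Substituting into the A equation gives A = U + 26.
Substituting into the M equation gives M = -4*U - 96.
T becomes 4*U + 92.
Linear in U, so extremes are at the endpoints: U = 2 gives T = 100; U = 7 gives T = 120.

100 to 120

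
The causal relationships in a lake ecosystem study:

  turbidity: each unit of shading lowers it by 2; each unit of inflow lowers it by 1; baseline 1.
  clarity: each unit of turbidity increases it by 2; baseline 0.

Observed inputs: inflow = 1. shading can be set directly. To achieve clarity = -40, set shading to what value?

Substituting into the turbidity equation gives turbidity = -2*shading.
Substituting into the clarity equation gives clarity = -4*shading.
Solve -4*shading = -40: shading = -40 / -4 = 10.

shading = 10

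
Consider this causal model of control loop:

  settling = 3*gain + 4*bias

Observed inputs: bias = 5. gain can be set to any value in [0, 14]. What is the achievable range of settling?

Substituting into the settling equation gives settling = 3*gain + 20.
Linear in gain, so extremes are at the endpoints: gain = 0 gives settling = 20; gain = 14 gives settling = 62.

20 to 62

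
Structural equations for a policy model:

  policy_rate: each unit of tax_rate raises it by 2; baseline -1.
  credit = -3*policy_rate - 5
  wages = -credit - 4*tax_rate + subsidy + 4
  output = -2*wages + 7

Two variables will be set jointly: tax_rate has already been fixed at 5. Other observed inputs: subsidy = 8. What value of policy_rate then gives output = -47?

With tax_rate held at 5:
Intervening on policy_rate fixes its value directly, overriding its dependence on tax_rate.
Substituting into the wages equation gives wages = 3*policy_rate - 3.
So output = -6*policy_rate + 13.
Solve -6*policy_rate + 13 = -47: policy_rate = (-47 - 13) / -6 = 10.

policy_rate = 10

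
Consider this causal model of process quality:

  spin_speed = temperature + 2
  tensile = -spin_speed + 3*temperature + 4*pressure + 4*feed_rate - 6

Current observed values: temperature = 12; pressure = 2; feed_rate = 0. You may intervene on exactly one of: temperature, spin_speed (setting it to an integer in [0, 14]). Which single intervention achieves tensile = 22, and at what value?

Intervening on temperature: with other inputs at their observed values, tensile = 2*temperature. Solving for 22 gives temperature = 11, within [0, 14].
Intervening on spin_speed: tensile = -spin_speed + 38. Reaching 22 requires spin_speed = 16, outside [0, 14].

set temperature = 11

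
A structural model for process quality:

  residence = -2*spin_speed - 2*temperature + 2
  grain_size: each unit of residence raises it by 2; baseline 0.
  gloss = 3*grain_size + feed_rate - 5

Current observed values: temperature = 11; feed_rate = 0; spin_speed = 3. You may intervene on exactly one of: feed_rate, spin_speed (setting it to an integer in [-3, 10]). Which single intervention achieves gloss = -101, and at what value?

Intervening on feed_rate: gloss = feed_rate - 161. Reaching -101 requires feed_rate = 60, outside [-3, 10].
Intervening on spin_speed: with other inputs at their observed values, gloss = -12*spin_speed - 125. Solving for -101 gives spin_speed = -2, within [-3, 10].

set spin_speed = -2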